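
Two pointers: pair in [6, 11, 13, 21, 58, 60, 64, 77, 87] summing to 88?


lo=0(6)+hi=8(87)=93
lo=0(6)+hi=7(77)=83
lo=1(11)+hi=7(77)=88

Yes: 11+77=88


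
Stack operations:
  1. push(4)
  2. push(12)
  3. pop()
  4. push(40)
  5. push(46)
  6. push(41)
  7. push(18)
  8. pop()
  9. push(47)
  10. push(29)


push(4) -> [4]
push(12) -> [4, 12]
pop()->12, [4]
push(40) -> [4, 40]
push(46) -> [4, 40, 46]
push(41) -> [4, 40, 46, 41]
push(18) -> [4, 40, 46, 41, 18]
pop()->18, [4, 40, 46, 41]
push(47) -> [4, 40, 46, 41, 47]
push(29) -> [4, 40, 46, 41, 47, 29]

Final stack: [4, 40, 46, 41, 47, 29]


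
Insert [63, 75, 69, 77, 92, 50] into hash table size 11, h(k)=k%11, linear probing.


Insert 63: h=8 -> slot 8
Insert 75: h=9 -> slot 9
Insert 69: h=3 -> slot 3
Insert 77: h=0 -> slot 0
Insert 92: h=4 -> slot 4
Insert 50: h=6 -> slot 6

Table: [77, None, None, 69, 92, None, 50, None, 63, 75, None]


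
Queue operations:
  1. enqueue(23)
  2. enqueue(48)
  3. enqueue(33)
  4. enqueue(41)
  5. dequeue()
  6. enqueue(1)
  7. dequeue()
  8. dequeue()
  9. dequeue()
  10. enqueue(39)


enqueue(23) -> [23]
enqueue(48) -> [23, 48]
enqueue(33) -> [23, 48, 33]
enqueue(41) -> [23, 48, 33, 41]
dequeue()->23, [48, 33, 41]
enqueue(1) -> [48, 33, 41, 1]
dequeue()->48, [33, 41, 1]
dequeue()->33, [41, 1]
dequeue()->41, [1]
enqueue(39) -> [1, 39]

Final queue: [1, 39]


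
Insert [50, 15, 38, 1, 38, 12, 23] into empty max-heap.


Insert 50: [50]
Insert 15: [50, 15]
Insert 38: [50, 15, 38]
Insert 1: [50, 15, 38, 1]
Insert 38: [50, 38, 38, 1, 15]
Insert 12: [50, 38, 38, 1, 15, 12]
Insert 23: [50, 38, 38, 1, 15, 12, 23]

Final heap: [50, 38, 38, 1, 15, 12, 23]


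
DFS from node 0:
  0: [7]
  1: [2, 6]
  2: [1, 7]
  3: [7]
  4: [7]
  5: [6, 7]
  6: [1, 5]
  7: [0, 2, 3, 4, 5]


Visit 0, push [7]
Visit 7, push [5, 4, 3, 2]
Visit 2, push [1]
Visit 1, push [6]
Visit 6, push [5]
Visit 5, push []
Visit 3, push []
Visit 4, push []

DFS order: [0, 7, 2, 1, 6, 5, 3, 4]


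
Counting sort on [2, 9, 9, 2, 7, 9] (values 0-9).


Input: [2, 9, 9, 2, 7, 9]
Counts: [0, 0, 2, 0, 0, 0, 0, 1, 0, 3]

Sorted: [2, 2, 7, 9, 9, 9]


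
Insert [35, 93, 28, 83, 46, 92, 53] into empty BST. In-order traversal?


Insert 35: root
Insert 93: R from 35
Insert 28: L from 35
Insert 83: R from 35 -> L from 93
Insert 46: R from 35 -> L from 93 -> L from 83
Insert 92: R from 35 -> L from 93 -> R from 83
Insert 53: R from 35 -> L from 93 -> L from 83 -> R from 46

In-order: [28, 35, 46, 53, 83, 92, 93]


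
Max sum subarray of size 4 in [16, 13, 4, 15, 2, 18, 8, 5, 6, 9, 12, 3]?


[0:4]: 48
[1:5]: 34
[2:6]: 39
[3:7]: 43
[4:8]: 33
[5:9]: 37
[6:10]: 28
[7:11]: 32
[8:12]: 30

Max: 48 at [0:4]


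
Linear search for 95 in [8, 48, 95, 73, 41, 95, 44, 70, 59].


i=0: 8!=95
i=1: 48!=95
i=2: 95==95 found!

Found at 2, 3 comps


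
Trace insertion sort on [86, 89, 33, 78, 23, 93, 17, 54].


Initial: [86, 89, 33, 78, 23, 93, 17, 54]
Insert 89: [86, 89, 33, 78, 23, 93, 17, 54]
Insert 33: [33, 86, 89, 78, 23, 93, 17, 54]
Insert 78: [33, 78, 86, 89, 23, 93, 17, 54]
Insert 23: [23, 33, 78, 86, 89, 93, 17, 54]
Insert 93: [23, 33, 78, 86, 89, 93, 17, 54]
Insert 17: [17, 23, 33, 78, 86, 89, 93, 54]
Insert 54: [17, 23, 33, 54, 78, 86, 89, 93]

Sorted: [17, 23, 33, 54, 78, 86, 89, 93]


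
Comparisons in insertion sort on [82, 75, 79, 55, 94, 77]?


Algorithm: insertion sort
Input: [82, 75, 79, 55, 94, 77]
Sorted: [55, 75, 77, 79, 82, 94]

11


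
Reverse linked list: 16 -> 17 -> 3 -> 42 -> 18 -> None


Step 1: curr=16, set curr.next=prev(None) | reversed so far: 16
Step 2: curr=17, set curr.next=prev(16) | reversed so far: 17 -> 16
Step 3: curr=3, set curr.next=prev(17) | reversed so far: 3 -> 17 -> 16
Step 4: curr=42, set curr.next=prev(3) | reversed so far: 42 -> 3 -> 17 -> 16
Step 5: curr=18, set curr.next=prev(42) | reversed so far: 18 -> 42 -> 3 -> 17 -> 16

18 -> 42 -> 3 -> 17 -> 16 -> None


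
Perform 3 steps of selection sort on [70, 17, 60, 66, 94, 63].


Initial: [70, 17, 60, 66, 94, 63]
Step 1: min=17 at 1
  Swap: [17, 70, 60, 66, 94, 63]
Step 2: min=60 at 2
  Swap: [17, 60, 70, 66, 94, 63]
Step 3: min=63 at 5
  Swap: [17, 60, 63, 66, 94, 70]

After 3 steps: [17, 60, 63, 66, 94, 70]


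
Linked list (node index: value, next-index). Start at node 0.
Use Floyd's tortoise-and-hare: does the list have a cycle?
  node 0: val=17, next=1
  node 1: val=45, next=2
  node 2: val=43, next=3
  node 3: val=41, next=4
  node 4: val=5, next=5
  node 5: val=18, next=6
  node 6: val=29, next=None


Floyd's tortoise (slow, +1) and hare (fast, +2):
  init: slow=0, fast=0
  step 1: slow=1, fast=2
  step 2: slow=2, fast=4
  step 3: slow=3, fast=6
  step 4: fast -> None, no cycle

Cycle: no


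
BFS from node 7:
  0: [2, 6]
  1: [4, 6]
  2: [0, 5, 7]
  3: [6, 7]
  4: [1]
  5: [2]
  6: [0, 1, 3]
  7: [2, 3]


Visit 7, enqueue [2, 3]
Visit 2, enqueue [0, 5]
Visit 3, enqueue [6]
Visit 0, enqueue []
Visit 5, enqueue []
Visit 6, enqueue [1]
Visit 1, enqueue [4]
Visit 4, enqueue []

BFS order: [7, 2, 3, 0, 5, 6, 1, 4]


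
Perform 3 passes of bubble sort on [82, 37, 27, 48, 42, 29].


Initial: [82, 37, 27, 48, 42, 29]
Pass 1: [37, 27, 48, 42, 29, 82] (5 swaps)
Pass 2: [27, 37, 42, 29, 48, 82] (3 swaps)
Pass 3: [27, 37, 29, 42, 48, 82] (1 swaps)

After 3 passes: [27, 37, 29, 42, 48, 82]


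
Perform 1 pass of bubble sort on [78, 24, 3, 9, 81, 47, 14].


Initial: [78, 24, 3, 9, 81, 47, 14]
Pass 1: [24, 3, 9, 78, 47, 14, 81] (5 swaps)

After 1 pass: [24, 3, 9, 78, 47, 14, 81]


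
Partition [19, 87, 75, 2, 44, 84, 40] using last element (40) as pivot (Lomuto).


Pivot: 40
  19 <= 40: advance i (no swap)
  2 <= 40: swap -> [19, 2, 75, 87, 44, 84, 40]
Place pivot at 2: [19, 2, 40, 87, 44, 84, 75]

Partitioned: [19, 2, 40, 87, 44, 84, 75]


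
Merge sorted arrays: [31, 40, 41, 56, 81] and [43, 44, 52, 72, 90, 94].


Take 31 from A
Take 40 from A
Take 41 from A
Take 43 from B
Take 44 from B
Take 52 from B
Take 56 from A
Take 72 from B
Take 81 from A

Merged: [31, 40, 41, 43, 44, 52, 56, 72, 81, 90, 94]


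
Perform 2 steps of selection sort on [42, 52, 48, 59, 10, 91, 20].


Initial: [42, 52, 48, 59, 10, 91, 20]
Step 1: min=10 at 4
  Swap: [10, 52, 48, 59, 42, 91, 20]
Step 2: min=20 at 6
  Swap: [10, 20, 48, 59, 42, 91, 52]

After 2 steps: [10, 20, 48, 59, 42, 91, 52]


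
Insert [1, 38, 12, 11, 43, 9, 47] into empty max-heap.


Insert 1: [1]
Insert 38: [38, 1]
Insert 12: [38, 1, 12]
Insert 11: [38, 11, 12, 1]
Insert 43: [43, 38, 12, 1, 11]
Insert 9: [43, 38, 12, 1, 11, 9]
Insert 47: [47, 38, 43, 1, 11, 9, 12]

Final heap: [47, 38, 43, 1, 11, 9, 12]


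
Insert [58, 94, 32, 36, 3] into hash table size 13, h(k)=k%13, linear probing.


Insert 58: h=6 -> slot 6
Insert 94: h=3 -> slot 3
Insert 32: h=6, 1 probes -> slot 7
Insert 36: h=10 -> slot 10
Insert 3: h=3, 1 probes -> slot 4

Table: [None, None, None, 94, 3, None, 58, 32, None, None, 36, None, None]


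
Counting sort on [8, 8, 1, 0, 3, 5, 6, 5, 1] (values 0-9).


Input: [8, 8, 1, 0, 3, 5, 6, 5, 1]
Counts: [1, 2, 0, 1, 0, 2, 1, 0, 2, 0]

Sorted: [0, 1, 1, 3, 5, 5, 6, 8, 8]


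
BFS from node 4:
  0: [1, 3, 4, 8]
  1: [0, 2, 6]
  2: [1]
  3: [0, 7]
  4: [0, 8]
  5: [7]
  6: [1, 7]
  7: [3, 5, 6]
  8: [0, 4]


Visit 4, enqueue [0, 8]
Visit 0, enqueue [1, 3]
Visit 8, enqueue []
Visit 1, enqueue [2, 6]
Visit 3, enqueue [7]
Visit 2, enqueue []
Visit 6, enqueue []
Visit 7, enqueue [5]
Visit 5, enqueue []

BFS order: [4, 0, 8, 1, 3, 2, 6, 7, 5]


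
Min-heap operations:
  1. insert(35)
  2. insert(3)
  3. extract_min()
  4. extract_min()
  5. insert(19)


insert(35) -> [35]
insert(3) -> [3, 35]
extract_min()->3, [35]
extract_min()->35, []
insert(19) -> [19]

Final heap: [19]


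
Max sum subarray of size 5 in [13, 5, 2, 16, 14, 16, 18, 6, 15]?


[0:5]: 50
[1:6]: 53
[2:7]: 66
[3:8]: 70
[4:9]: 69

Max: 70 at [3:8]


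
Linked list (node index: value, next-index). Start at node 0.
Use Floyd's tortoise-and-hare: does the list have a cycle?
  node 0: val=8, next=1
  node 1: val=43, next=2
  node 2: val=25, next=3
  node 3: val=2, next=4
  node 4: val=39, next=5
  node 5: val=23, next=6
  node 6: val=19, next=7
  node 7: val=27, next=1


Floyd's tortoise (slow, +1) and hare (fast, +2):
  init: slow=0, fast=0
  step 1: slow=1, fast=2
  step 2: slow=2, fast=4
  step 3: slow=3, fast=6
  step 4: slow=4, fast=1
  step 5: slow=5, fast=3
  step 6: slow=6, fast=5
  step 7: slow=7, fast=7
  slow == fast at node 7: cycle detected

Cycle: yes


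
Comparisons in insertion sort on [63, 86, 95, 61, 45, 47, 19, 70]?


Algorithm: insertion sort
Input: [63, 86, 95, 61, 45, 47, 19, 70]
Sorted: [19, 45, 47, 61, 63, 70, 86, 95]

23


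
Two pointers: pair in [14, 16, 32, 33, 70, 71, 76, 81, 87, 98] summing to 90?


lo=0(14)+hi=9(98)=112
lo=0(14)+hi=8(87)=101
lo=0(14)+hi=7(81)=95
lo=0(14)+hi=6(76)=90

Yes: 14+76=90


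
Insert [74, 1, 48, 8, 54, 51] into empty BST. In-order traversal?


Insert 74: root
Insert 1: L from 74
Insert 48: L from 74 -> R from 1
Insert 8: L from 74 -> R from 1 -> L from 48
Insert 54: L from 74 -> R from 1 -> R from 48
Insert 51: L from 74 -> R from 1 -> R from 48 -> L from 54

In-order: [1, 8, 48, 51, 54, 74]


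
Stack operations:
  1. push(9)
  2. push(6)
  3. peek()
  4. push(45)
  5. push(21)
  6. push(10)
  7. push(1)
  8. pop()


push(9) -> [9]
push(6) -> [9, 6]
peek()->6
push(45) -> [9, 6, 45]
push(21) -> [9, 6, 45, 21]
push(10) -> [9, 6, 45, 21, 10]
push(1) -> [9, 6, 45, 21, 10, 1]
pop()->1, [9, 6, 45, 21, 10]

Final stack: [9, 6, 45, 21, 10]


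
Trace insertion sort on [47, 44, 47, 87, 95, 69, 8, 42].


Initial: [47, 44, 47, 87, 95, 69, 8, 42]
Insert 44: [44, 47, 47, 87, 95, 69, 8, 42]
Insert 47: [44, 47, 47, 87, 95, 69, 8, 42]
Insert 87: [44, 47, 47, 87, 95, 69, 8, 42]
Insert 95: [44, 47, 47, 87, 95, 69, 8, 42]
Insert 69: [44, 47, 47, 69, 87, 95, 8, 42]
Insert 8: [8, 44, 47, 47, 69, 87, 95, 42]
Insert 42: [8, 42, 44, 47, 47, 69, 87, 95]

Sorted: [8, 42, 44, 47, 47, 69, 87, 95]


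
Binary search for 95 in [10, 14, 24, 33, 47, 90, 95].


Step 1: lo=0, hi=6, mid=3, val=33
Step 2: lo=4, hi=6, mid=5, val=90
Step 3: lo=6, hi=6, mid=6, val=95

Found at index 6


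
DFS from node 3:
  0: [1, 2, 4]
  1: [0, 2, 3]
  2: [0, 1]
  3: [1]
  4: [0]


Visit 3, push [1]
Visit 1, push [2, 0]
Visit 0, push [4, 2]
Visit 2, push []
Visit 4, push []

DFS order: [3, 1, 0, 2, 4]


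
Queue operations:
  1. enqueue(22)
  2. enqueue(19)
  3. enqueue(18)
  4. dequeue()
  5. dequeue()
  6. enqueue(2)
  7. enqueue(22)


enqueue(22) -> [22]
enqueue(19) -> [22, 19]
enqueue(18) -> [22, 19, 18]
dequeue()->22, [19, 18]
dequeue()->19, [18]
enqueue(2) -> [18, 2]
enqueue(22) -> [18, 2, 22]

Final queue: [18, 2, 22]


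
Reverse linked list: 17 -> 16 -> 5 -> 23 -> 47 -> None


Step 1: curr=17, set curr.next=prev(None) | reversed so far: 17
Step 2: curr=16, set curr.next=prev(17) | reversed so far: 16 -> 17
Step 3: curr=5, set curr.next=prev(16) | reversed so far: 5 -> 16 -> 17
Step 4: curr=23, set curr.next=prev(5) | reversed so far: 23 -> 5 -> 16 -> 17
Step 5: curr=47, set curr.next=prev(23) | reversed so far: 47 -> 23 -> 5 -> 16 -> 17

47 -> 23 -> 5 -> 16 -> 17 -> None


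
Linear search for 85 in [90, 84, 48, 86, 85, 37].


i=0: 90!=85
i=1: 84!=85
i=2: 48!=85
i=3: 86!=85
i=4: 85==85 found!

Found at 4, 5 comps


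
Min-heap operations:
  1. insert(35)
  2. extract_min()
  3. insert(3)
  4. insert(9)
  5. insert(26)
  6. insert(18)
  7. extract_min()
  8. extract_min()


insert(35) -> [35]
extract_min()->35, []
insert(3) -> [3]
insert(9) -> [3, 9]
insert(26) -> [3, 9, 26]
insert(18) -> [3, 9, 26, 18]
extract_min()->3, [9, 18, 26]
extract_min()->9, [18, 26]

Final heap: [18, 26]


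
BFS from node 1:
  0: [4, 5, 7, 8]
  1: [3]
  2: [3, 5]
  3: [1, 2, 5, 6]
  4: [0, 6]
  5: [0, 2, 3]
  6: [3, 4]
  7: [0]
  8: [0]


Visit 1, enqueue [3]
Visit 3, enqueue [2, 5, 6]
Visit 2, enqueue []
Visit 5, enqueue [0]
Visit 6, enqueue [4]
Visit 0, enqueue [7, 8]
Visit 4, enqueue []
Visit 7, enqueue []
Visit 8, enqueue []

BFS order: [1, 3, 2, 5, 6, 0, 4, 7, 8]


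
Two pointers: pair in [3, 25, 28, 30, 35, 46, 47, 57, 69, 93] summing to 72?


lo=0(3)+hi=9(93)=96
lo=0(3)+hi=8(69)=72

Yes: 3+69=72


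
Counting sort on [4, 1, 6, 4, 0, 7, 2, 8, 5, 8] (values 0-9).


Input: [4, 1, 6, 4, 0, 7, 2, 8, 5, 8]
Counts: [1, 1, 1, 0, 2, 1, 1, 1, 2, 0]

Sorted: [0, 1, 2, 4, 4, 5, 6, 7, 8, 8]


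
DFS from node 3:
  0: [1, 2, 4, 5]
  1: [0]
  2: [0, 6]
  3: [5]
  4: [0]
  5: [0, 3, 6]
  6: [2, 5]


Visit 3, push [5]
Visit 5, push [6, 0]
Visit 0, push [4, 2, 1]
Visit 1, push []
Visit 2, push [6]
Visit 6, push []
Visit 4, push []

DFS order: [3, 5, 0, 1, 2, 6, 4]


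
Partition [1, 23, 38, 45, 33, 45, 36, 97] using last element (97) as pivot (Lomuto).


Pivot: 97
  1 <= 97: advance i (no swap)
  23 <= 97: advance i (no swap)
  38 <= 97: advance i (no swap)
  45 <= 97: advance i (no swap)
  33 <= 97: advance i (no swap)
  45 <= 97: advance i (no swap)
  36 <= 97: advance i (no swap)
Place pivot at 7: [1, 23, 38, 45, 33, 45, 36, 97]

Partitioned: [1, 23, 38, 45, 33, 45, 36, 97]


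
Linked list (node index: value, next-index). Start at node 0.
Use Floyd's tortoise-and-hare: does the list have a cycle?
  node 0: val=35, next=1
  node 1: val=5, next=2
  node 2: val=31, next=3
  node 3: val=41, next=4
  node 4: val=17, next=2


Floyd's tortoise (slow, +1) and hare (fast, +2):
  init: slow=0, fast=0
  step 1: slow=1, fast=2
  step 2: slow=2, fast=4
  step 3: slow=3, fast=3
  slow == fast at node 3: cycle detected

Cycle: yes


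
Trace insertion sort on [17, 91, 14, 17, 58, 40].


Initial: [17, 91, 14, 17, 58, 40]
Insert 91: [17, 91, 14, 17, 58, 40]
Insert 14: [14, 17, 91, 17, 58, 40]
Insert 17: [14, 17, 17, 91, 58, 40]
Insert 58: [14, 17, 17, 58, 91, 40]
Insert 40: [14, 17, 17, 40, 58, 91]

Sorted: [14, 17, 17, 40, 58, 91]


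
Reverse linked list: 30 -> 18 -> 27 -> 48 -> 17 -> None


Step 1: curr=30, set curr.next=prev(None) | reversed so far: 30
Step 2: curr=18, set curr.next=prev(30) | reversed so far: 18 -> 30
Step 3: curr=27, set curr.next=prev(18) | reversed so far: 27 -> 18 -> 30
Step 4: curr=48, set curr.next=prev(27) | reversed so far: 48 -> 27 -> 18 -> 30
Step 5: curr=17, set curr.next=prev(48) | reversed so far: 17 -> 48 -> 27 -> 18 -> 30

17 -> 48 -> 27 -> 18 -> 30 -> None


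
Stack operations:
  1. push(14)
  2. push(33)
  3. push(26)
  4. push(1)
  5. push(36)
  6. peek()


push(14) -> [14]
push(33) -> [14, 33]
push(26) -> [14, 33, 26]
push(1) -> [14, 33, 26, 1]
push(36) -> [14, 33, 26, 1, 36]
peek()->36

Final stack: [14, 33, 26, 1, 36]


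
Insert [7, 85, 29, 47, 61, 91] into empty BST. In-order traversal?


Insert 7: root
Insert 85: R from 7
Insert 29: R from 7 -> L from 85
Insert 47: R from 7 -> L from 85 -> R from 29
Insert 61: R from 7 -> L from 85 -> R from 29 -> R from 47
Insert 91: R from 7 -> R from 85

In-order: [7, 29, 47, 61, 85, 91]


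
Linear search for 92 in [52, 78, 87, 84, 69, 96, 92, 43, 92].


i=0: 52!=92
i=1: 78!=92
i=2: 87!=92
i=3: 84!=92
i=4: 69!=92
i=5: 96!=92
i=6: 92==92 found!

Found at 6, 7 comps


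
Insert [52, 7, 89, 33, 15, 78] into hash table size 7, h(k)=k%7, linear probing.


Insert 52: h=3 -> slot 3
Insert 7: h=0 -> slot 0
Insert 89: h=5 -> slot 5
Insert 33: h=5, 1 probes -> slot 6
Insert 15: h=1 -> slot 1
Insert 78: h=1, 1 probes -> slot 2

Table: [7, 15, 78, 52, None, 89, 33]


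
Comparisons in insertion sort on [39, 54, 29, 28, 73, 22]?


Algorithm: insertion sort
Input: [39, 54, 29, 28, 73, 22]
Sorted: [22, 28, 29, 39, 54, 73]

12


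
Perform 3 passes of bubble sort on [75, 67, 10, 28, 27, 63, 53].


Initial: [75, 67, 10, 28, 27, 63, 53]
Pass 1: [67, 10, 28, 27, 63, 53, 75] (6 swaps)
Pass 2: [10, 28, 27, 63, 53, 67, 75] (5 swaps)
Pass 3: [10, 27, 28, 53, 63, 67, 75] (2 swaps)

After 3 passes: [10, 27, 28, 53, 63, 67, 75]


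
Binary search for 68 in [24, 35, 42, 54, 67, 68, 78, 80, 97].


Step 1: lo=0, hi=8, mid=4, val=67
Step 2: lo=5, hi=8, mid=6, val=78
Step 3: lo=5, hi=5, mid=5, val=68

Found at index 5


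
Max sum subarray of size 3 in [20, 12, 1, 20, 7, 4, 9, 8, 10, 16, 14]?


[0:3]: 33
[1:4]: 33
[2:5]: 28
[3:6]: 31
[4:7]: 20
[5:8]: 21
[6:9]: 27
[7:10]: 34
[8:11]: 40

Max: 40 at [8:11]


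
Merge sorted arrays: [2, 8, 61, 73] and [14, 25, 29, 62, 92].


Take 2 from A
Take 8 from A
Take 14 from B
Take 25 from B
Take 29 from B
Take 61 from A
Take 62 from B
Take 73 from A

Merged: [2, 8, 14, 25, 29, 61, 62, 73, 92]


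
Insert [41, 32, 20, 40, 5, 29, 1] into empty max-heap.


Insert 41: [41]
Insert 32: [41, 32]
Insert 20: [41, 32, 20]
Insert 40: [41, 40, 20, 32]
Insert 5: [41, 40, 20, 32, 5]
Insert 29: [41, 40, 29, 32, 5, 20]
Insert 1: [41, 40, 29, 32, 5, 20, 1]

Final heap: [41, 40, 29, 32, 5, 20, 1]


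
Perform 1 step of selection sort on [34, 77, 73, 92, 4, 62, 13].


Initial: [34, 77, 73, 92, 4, 62, 13]
Step 1: min=4 at 4
  Swap: [4, 77, 73, 92, 34, 62, 13]

After 1 step: [4, 77, 73, 92, 34, 62, 13]


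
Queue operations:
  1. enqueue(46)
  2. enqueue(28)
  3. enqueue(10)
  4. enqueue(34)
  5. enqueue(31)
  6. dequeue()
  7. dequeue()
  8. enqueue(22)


enqueue(46) -> [46]
enqueue(28) -> [46, 28]
enqueue(10) -> [46, 28, 10]
enqueue(34) -> [46, 28, 10, 34]
enqueue(31) -> [46, 28, 10, 34, 31]
dequeue()->46, [28, 10, 34, 31]
dequeue()->28, [10, 34, 31]
enqueue(22) -> [10, 34, 31, 22]

Final queue: [10, 34, 31, 22]


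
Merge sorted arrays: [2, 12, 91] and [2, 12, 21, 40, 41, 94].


Take 2 from A
Take 2 from B
Take 12 from A
Take 12 from B
Take 21 from B
Take 40 from B
Take 41 from B
Take 91 from A

Merged: [2, 2, 12, 12, 21, 40, 41, 91, 94]


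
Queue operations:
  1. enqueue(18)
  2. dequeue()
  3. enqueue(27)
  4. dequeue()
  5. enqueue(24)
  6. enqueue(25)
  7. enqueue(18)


enqueue(18) -> [18]
dequeue()->18, []
enqueue(27) -> [27]
dequeue()->27, []
enqueue(24) -> [24]
enqueue(25) -> [24, 25]
enqueue(18) -> [24, 25, 18]

Final queue: [24, 25, 18]


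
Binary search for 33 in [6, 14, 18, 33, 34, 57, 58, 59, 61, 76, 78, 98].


Step 1: lo=0, hi=11, mid=5, val=57
Step 2: lo=0, hi=4, mid=2, val=18
Step 3: lo=3, hi=4, mid=3, val=33

Found at index 3


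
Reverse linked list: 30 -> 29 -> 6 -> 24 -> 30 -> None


Step 1: curr=30, set curr.next=prev(None) | reversed so far: 30
Step 2: curr=29, set curr.next=prev(30) | reversed so far: 29 -> 30
Step 3: curr=6, set curr.next=prev(29) | reversed so far: 6 -> 29 -> 30
Step 4: curr=24, set curr.next=prev(6) | reversed so far: 24 -> 6 -> 29 -> 30
Step 5: curr=30, set curr.next=prev(24) | reversed so far: 30 -> 24 -> 6 -> 29 -> 30

30 -> 24 -> 6 -> 29 -> 30 -> None


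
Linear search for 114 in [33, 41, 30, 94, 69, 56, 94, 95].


i=0: 33!=114
i=1: 41!=114
i=2: 30!=114
i=3: 94!=114
i=4: 69!=114
i=5: 56!=114
i=6: 94!=114
i=7: 95!=114

Not found, 8 comps


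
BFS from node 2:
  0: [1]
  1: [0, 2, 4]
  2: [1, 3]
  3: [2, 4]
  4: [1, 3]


Visit 2, enqueue [1, 3]
Visit 1, enqueue [0, 4]
Visit 3, enqueue []
Visit 0, enqueue []
Visit 4, enqueue []

BFS order: [2, 1, 3, 0, 4]


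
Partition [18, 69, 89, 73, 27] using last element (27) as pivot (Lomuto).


Pivot: 27
  18 <= 27: advance i (no swap)
Place pivot at 1: [18, 27, 89, 73, 69]

Partitioned: [18, 27, 89, 73, 69]


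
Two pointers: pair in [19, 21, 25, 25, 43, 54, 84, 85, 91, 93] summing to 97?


lo=0(19)+hi=9(93)=112
lo=0(19)+hi=8(91)=110
lo=0(19)+hi=7(85)=104
lo=0(19)+hi=6(84)=103
lo=0(19)+hi=5(54)=73
lo=1(21)+hi=5(54)=75
lo=2(25)+hi=5(54)=79
lo=3(25)+hi=5(54)=79
lo=4(43)+hi=5(54)=97

Yes: 43+54=97


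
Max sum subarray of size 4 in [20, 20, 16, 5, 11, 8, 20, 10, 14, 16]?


[0:4]: 61
[1:5]: 52
[2:6]: 40
[3:7]: 44
[4:8]: 49
[5:9]: 52
[6:10]: 60

Max: 61 at [0:4]


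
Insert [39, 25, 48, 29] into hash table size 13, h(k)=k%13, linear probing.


Insert 39: h=0 -> slot 0
Insert 25: h=12 -> slot 12
Insert 48: h=9 -> slot 9
Insert 29: h=3 -> slot 3

Table: [39, None, None, 29, None, None, None, None, None, 48, None, None, 25]


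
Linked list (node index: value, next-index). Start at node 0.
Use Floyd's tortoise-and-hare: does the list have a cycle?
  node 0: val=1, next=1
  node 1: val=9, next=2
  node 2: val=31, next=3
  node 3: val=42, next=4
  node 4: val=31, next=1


Floyd's tortoise (slow, +1) and hare (fast, +2):
  init: slow=0, fast=0
  step 1: slow=1, fast=2
  step 2: slow=2, fast=4
  step 3: slow=3, fast=2
  step 4: slow=4, fast=4
  slow == fast at node 4: cycle detected

Cycle: yes


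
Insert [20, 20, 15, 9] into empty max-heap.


Insert 20: [20]
Insert 20: [20, 20]
Insert 15: [20, 20, 15]
Insert 9: [20, 20, 15, 9]

Final heap: [20, 20, 15, 9]


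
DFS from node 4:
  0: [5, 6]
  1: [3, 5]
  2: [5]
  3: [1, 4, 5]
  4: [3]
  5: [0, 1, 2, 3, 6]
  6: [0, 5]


Visit 4, push [3]
Visit 3, push [5, 1]
Visit 1, push [5]
Visit 5, push [6, 2, 0]
Visit 0, push [6]
Visit 6, push []
Visit 2, push []

DFS order: [4, 3, 1, 5, 0, 6, 2]


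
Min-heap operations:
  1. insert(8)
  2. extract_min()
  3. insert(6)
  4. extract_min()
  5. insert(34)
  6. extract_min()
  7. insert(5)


insert(8) -> [8]
extract_min()->8, []
insert(6) -> [6]
extract_min()->6, []
insert(34) -> [34]
extract_min()->34, []
insert(5) -> [5]

Final heap: [5]


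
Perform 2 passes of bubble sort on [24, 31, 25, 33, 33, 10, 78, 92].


Initial: [24, 31, 25, 33, 33, 10, 78, 92]
Pass 1: [24, 25, 31, 33, 10, 33, 78, 92] (2 swaps)
Pass 2: [24, 25, 31, 10, 33, 33, 78, 92] (1 swaps)

After 2 passes: [24, 25, 31, 10, 33, 33, 78, 92]


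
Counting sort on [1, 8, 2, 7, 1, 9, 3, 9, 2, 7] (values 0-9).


Input: [1, 8, 2, 7, 1, 9, 3, 9, 2, 7]
Counts: [0, 2, 2, 1, 0, 0, 0, 2, 1, 2]

Sorted: [1, 1, 2, 2, 3, 7, 7, 8, 9, 9]


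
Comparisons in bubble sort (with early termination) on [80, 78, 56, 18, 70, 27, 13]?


Algorithm: bubble sort (with early termination)
Input: [80, 78, 56, 18, 70, 27, 13]
Sorted: [13, 18, 27, 56, 70, 78, 80]

21


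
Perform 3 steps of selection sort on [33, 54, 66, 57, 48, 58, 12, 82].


Initial: [33, 54, 66, 57, 48, 58, 12, 82]
Step 1: min=12 at 6
  Swap: [12, 54, 66, 57, 48, 58, 33, 82]
Step 2: min=33 at 6
  Swap: [12, 33, 66, 57, 48, 58, 54, 82]
Step 3: min=48 at 4
  Swap: [12, 33, 48, 57, 66, 58, 54, 82]

After 3 steps: [12, 33, 48, 57, 66, 58, 54, 82]


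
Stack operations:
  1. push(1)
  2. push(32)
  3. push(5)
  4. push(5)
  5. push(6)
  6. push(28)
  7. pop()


push(1) -> [1]
push(32) -> [1, 32]
push(5) -> [1, 32, 5]
push(5) -> [1, 32, 5, 5]
push(6) -> [1, 32, 5, 5, 6]
push(28) -> [1, 32, 5, 5, 6, 28]
pop()->28, [1, 32, 5, 5, 6]

Final stack: [1, 32, 5, 5, 6]


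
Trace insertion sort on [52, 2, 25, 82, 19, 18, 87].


Initial: [52, 2, 25, 82, 19, 18, 87]
Insert 2: [2, 52, 25, 82, 19, 18, 87]
Insert 25: [2, 25, 52, 82, 19, 18, 87]
Insert 82: [2, 25, 52, 82, 19, 18, 87]
Insert 19: [2, 19, 25, 52, 82, 18, 87]
Insert 18: [2, 18, 19, 25, 52, 82, 87]
Insert 87: [2, 18, 19, 25, 52, 82, 87]

Sorted: [2, 18, 19, 25, 52, 82, 87]


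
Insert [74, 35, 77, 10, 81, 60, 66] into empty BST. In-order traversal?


Insert 74: root
Insert 35: L from 74
Insert 77: R from 74
Insert 10: L from 74 -> L from 35
Insert 81: R from 74 -> R from 77
Insert 60: L from 74 -> R from 35
Insert 66: L from 74 -> R from 35 -> R from 60

In-order: [10, 35, 60, 66, 74, 77, 81]


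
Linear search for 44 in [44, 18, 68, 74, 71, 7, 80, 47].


i=0: 44==44 found!

Found at 0, 1 comps


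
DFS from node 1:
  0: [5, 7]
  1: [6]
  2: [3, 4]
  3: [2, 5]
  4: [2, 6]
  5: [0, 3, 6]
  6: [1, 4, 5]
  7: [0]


Visit 1, push [6]
Visit 6, push [5, 4]
Visit 4, push [2]
Visit 2, push [3]
Visit 3, push [5]
Visit 5, push [0]
Visit 0, push [7]
Visit 7, push []

DFS order: [1, 6, 4, 2, 3, 5, 0, 7]


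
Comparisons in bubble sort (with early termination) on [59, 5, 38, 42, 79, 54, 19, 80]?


Algorithm: bubble sort (with early termination)
Input: [59, 5, 38, 42, 79, 54, 19, 80]
Sorted: [5, 19, 38, 42, 54, 59, 79, 80]

27


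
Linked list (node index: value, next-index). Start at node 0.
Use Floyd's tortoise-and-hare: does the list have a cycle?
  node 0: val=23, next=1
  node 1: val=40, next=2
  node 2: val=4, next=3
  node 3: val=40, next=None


Floyd's tortoise (slow, +1) and hare (fast, +2):
  init: slow=0, fast=0
  step 1: slow=1, fast=2
  step 2: fast 2->3->None, no cycle

Cycle: no


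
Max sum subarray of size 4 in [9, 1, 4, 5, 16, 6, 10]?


[0:4]: 19
[1:5]: 26
[2:6]: 31
[3:7]: 37

Max: 37 at [3:7]


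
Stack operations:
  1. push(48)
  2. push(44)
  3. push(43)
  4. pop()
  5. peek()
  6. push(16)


push(48) -> [48]
push(44) -> [48, 44]
push(43) -> [48, 44, 43]
pop()->43, [48, 44]
peek()->44
push(16) -> [48, 44, 16]

Final stack: [48, 44, 16]


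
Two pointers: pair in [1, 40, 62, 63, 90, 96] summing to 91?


lo=0(1)+hi=5(96)=97
lo=0(1)+hi=4(90)=91

Yes: 1+90=91


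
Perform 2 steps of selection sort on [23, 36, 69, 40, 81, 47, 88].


Initial: [23, 36, 69, 40, 81, 47, 88]
Step 1: min=23 at 0
  Swap: [23, 36, 69, 40, 81, 47, 88]
Step 2: min=36 at 1
  Swap: [23, 36, 69, 40, 81, 47, 88]

After 2 steps: [23, 36, 69, 40, 81, 47, 88]


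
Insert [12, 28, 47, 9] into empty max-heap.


Insert 12: [12]
Insert 28: [28, 12]
Insert 47: [47, 12, 28]
Insert 9: [47, 12, 28, 9]

Final heap: [47, 12, 28, 9]


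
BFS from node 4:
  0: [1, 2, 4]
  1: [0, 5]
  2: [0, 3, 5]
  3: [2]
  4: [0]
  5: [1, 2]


Visit 4, enqueue [0]
Visit 0, enqueue [1, 2]
Visit 1, enqueue [5]
Visit 2, enqueue [3]
Visit 5, enqueue []
Visit 3, enqueue []

BFS order: [4, 0, 1, 2, 5, 3]


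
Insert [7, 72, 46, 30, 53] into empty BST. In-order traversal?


Insert 7: root
Insert 72: R from 7
Insert 46: R from 7 -> L from 72
Insert 30: R from 7 -> L from 72 -> L from 46
Insert 53: R from 7 -> L from 72 -> R from 46

In-order: [7, 30, 46, 53, 72]


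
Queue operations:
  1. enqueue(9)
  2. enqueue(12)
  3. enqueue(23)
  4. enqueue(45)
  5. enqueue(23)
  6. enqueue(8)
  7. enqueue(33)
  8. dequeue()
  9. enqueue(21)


enqueue(9) -> [9]
enqueue(12) -> [9, 12]
enqueue(23) -> [9, 12, 23]
enqueue(45) -> [9, 12, 23, 45]
enqueue(23) -> [9, 12, 23, 45, 23]
enqueue(8) -> [9, 12, 23, 45, 23, 8]
enqueue(33) -> [9, 12, 23, 45, 23, 8, 33]
dequeue()->9, [12, 23, 45, 23, 8, 33]
enqueue(21) -> [12, 23, 45, 23, 8, 33, 21]

Final queue: [12, 23, 45, 23, 8, 33, 21]


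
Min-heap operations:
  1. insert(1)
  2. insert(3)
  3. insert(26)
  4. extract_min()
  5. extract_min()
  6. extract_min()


insert(1) -> [1]
insert(3) -> [1, 3]
insert(26) -> [1, 3, 26]
extract_min()->1, [3, 26]
extract_min()->3, [26]
extract_min()->26, []

Final heap: []


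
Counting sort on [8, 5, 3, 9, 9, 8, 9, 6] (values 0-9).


Input: [8, 5, 3, 9, 9, 8, 9, 6]
Counts: [0, 0, 0, 1, 0, 1, 1, 0, 2, 3]

Sorted: [3, 5, 6, 8, 8, 9, 9, 9]


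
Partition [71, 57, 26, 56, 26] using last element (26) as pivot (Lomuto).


Pivot: 26
  26 <= 26: swap -> [26, 57, 71, 56, 26]
Place pivot at 1: [26, 26, 71, 56, 57]

Partitioned: [26, 26, 71, 56, 57]


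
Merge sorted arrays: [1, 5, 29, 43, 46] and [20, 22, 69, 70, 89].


Take 1 from A
Take 5 from A
Take 20 from B
Take 22 from B
Take 29 from A
Take 43 from A
Take 46 from A

Merged: [1, 5, 20, 22, 29, 43, 46, 69, 70, 89]


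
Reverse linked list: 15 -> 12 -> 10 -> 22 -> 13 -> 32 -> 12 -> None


Step 1: curr=15, set curr.next=prev(None) | reversed so far: 15
Step 2: curr=12, set curr.next=prev(15) | reversed so far: 12 -> 15
Step 3: curr=10, set curr.next=prev(12) | reversed so far: 10 -> 12 -> 15
Step 4: curr=22, set curr.next=prev(10) | reversed so far: 22 -> 10 -> 12 -> 15
Step 5: curr=13, set curr.next=prev(22) | reversed so far: 13 -> 22 -> 10 -> 12 -> 15
Step 6: curr=32, set curr.next=prev(13) | reversed so far: 32 -> 13 -> 22 -> 10 -> 12 -> 15
Step 7: curr=12, set curr.next=prev(32) | reversed so far: 12 -> 32 -> 13 -> 22 -> 10 -> 12 -> 15

12 -> 32 -> 13 -> 22 -> 10 -> 12 -> 15 -> None


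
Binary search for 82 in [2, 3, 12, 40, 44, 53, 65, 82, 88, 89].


Step 1: lo=0, hi=9, mid=4, val=44
Step 2: lo=5, hi=9, mid=7, val=82

Found at index 7


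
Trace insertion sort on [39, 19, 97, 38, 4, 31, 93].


Initial: [39, 19, 97, 38, 4, 31, 93]
Insert 19: [19, 39, 97, 38, 4, 31, 93]
Insert 97: [19, 39, 97, 38, 4, 31, 93]
Insert 38: [19, 38, 39, 97, 4, 31, 93]
Insert 4: [4, 19, 38, 39, 97, 31, 93]
Insert 31: [4, 19, 31, 38, 39, 97, 93]
Insert 93: [4, 19, 31, 38, 39, 93, 97]

Sorted: [4, 19, 31, 38, 39, 93, 97]


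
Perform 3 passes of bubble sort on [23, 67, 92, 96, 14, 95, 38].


Initial: [23, 67, 92, 96, 14, 95, 38]
Pass 1: [23, 67, 92, 14, 95, 38, 96] (3 swaps)
Pass 2: [23, 67, 14, 92, 38, 95, 96] (2 swaps)
Pass 3: [23, 14, 67, 38, 92, 95, 96] (2 swaps)

After 3 passes: [23, 14, 67, 38, 92, 95, 96]


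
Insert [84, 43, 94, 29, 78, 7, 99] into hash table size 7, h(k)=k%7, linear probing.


Insert 84: h=0 -> slot 0
Insert 43: h=1 -> slot 1
Insert 94: h=3 -> slot 3
Insert 29: h=1, 1 probes -> slot 2
Insert 78: h=1, 3 probes -> slot 4
Insert 7: h=0, 5 probes -> slot 5
Insert 99: h=1, 5 probes -> slot 6

Table: [84, 43, 29, 94, 78, 7, 99]


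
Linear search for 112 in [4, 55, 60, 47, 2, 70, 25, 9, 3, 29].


i=0: 4!=112
i=1: 55!=112
i=2: 60!=112
i=3: 47!=112
i=4: 2!=112
i=5: 70!=112
i=6: 25!=112
i=7: 9!=112
i=8: 3!=112
i=9: 29!=112

Not found, 10 comps


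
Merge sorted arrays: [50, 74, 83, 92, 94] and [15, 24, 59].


Take 15 from B
Take 24 from B
Take 50 from A
Take 59 from B

Merged: [15, 24, 50, 59, 74, 83, 92, 94]


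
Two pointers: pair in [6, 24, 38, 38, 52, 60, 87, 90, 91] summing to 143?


lo=0(6)+hi=8(91)=97
lo=1(24)+hi=8(91)=115
lo=2(38)+hi=8(91)=129
lo=3(38)+hi=8(91)=129
lo=4(52)+hi=8(91)=143

Yes: 52+91=143


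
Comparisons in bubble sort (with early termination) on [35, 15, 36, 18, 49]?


Algorithm: bubble sort (with early termination)
Input: [35, 15, 36, 18, 49]
Sorted: [15, 18, 35, 36, 49]

9


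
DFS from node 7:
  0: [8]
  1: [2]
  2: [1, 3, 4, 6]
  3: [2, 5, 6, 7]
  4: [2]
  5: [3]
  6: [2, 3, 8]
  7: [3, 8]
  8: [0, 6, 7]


Visit 7, push [8, 3]
Visit 3, push [6, 5, 2]
Visit 2, push [6, 4, 1]
Visit 1, push []
Visit 4, push []
Visit 6, push [8]
Visit 8, push [0]
Visit 0, push []
Visit 5, push []

DFS order: [7, 3, 2, 1, 4, 6, 8, 0, 5]


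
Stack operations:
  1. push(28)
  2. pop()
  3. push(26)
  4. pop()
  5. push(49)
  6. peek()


push(28) -> [28]
pop()->28, []
push(26) -> [26]
pop()->26, []
push(49) -> [49]
peek()->49

Final stack: [49]


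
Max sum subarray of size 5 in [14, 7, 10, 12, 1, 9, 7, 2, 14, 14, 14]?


[0:5]: 44
[1:6]: 39
[2:7]: 39
[3:8]: 31
[4:9]: 33
[5:10]: 46
[6:11]: 51

Max: 51 at [6:11]


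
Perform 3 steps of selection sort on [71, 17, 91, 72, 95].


Initial: [71, 17, 91, 72, 95]
Step 1: min=17 at 1
  Swap: [17, 71, 91, 72, 95]
Step 2: min=71 at 1
  Swap: [17, 71, 91, 72, 95]
Step 3: min=72 at 3
  Swap: [17, 71, 72, 91, 95]

After 3 steps: [17, 71, 72, 91, 95]


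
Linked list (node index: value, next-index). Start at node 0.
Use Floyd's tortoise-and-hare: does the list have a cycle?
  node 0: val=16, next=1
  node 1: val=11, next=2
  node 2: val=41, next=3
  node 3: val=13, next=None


Floyd's tortoise (slow, +1) and hare (fast, +2):
  init: slow=0, fast=0
  step 1: slow=1, fast=2
  step 2: fast 2->3->None, no cycle

Cycle: no


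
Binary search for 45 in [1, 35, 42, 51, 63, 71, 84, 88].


Step 1: lo=0, hi=7, mid=3, val=51
Step 2: lo=0, hi=2, mid=1, val=35
Step 3: lo=2, hi=2, mid=2, val=42

Not found


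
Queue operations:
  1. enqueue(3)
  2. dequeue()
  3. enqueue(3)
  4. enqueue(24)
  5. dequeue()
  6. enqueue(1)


enqueue(3) -> [3]
dequeue()->3, []
enqueue(3) -> [3]
enqueue(24) -> [3, 24]
dequeue()->3, [24]
enqueue(1) -> [24, 1]

Final queue: [24, 1]


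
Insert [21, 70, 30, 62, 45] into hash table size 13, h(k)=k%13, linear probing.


Insert 21: h=8 -> slot 8
Insert 70: h=5 -> slot 5
Insert 30: h=4 -> slot 4
Insert 62: h=10 -> slot 10
Insert 45: h=6 -> slot 6

Table: [None, None, None, None, 30, 70, 45, None, 21, None, 62, None, None]


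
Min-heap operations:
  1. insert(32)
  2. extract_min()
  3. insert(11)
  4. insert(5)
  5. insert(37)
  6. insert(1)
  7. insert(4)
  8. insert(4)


insert(32) -> [32]
extract_min()->32, []
insert(11) -> [11]
insert(5) -> [5, 11]
insert(37) -> [5, 11, 37]
insert(1) -> [1, 5, 37, 11]
insert(4) -> [1, 4, 37, 11, 5]
insert(4) -> [1, 4, 4, 11, 5, 37]

Final heap: [1, 4, 4, 11, 5, 37]


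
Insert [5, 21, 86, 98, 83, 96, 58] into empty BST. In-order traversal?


Insert 5: root
Insert 21: R from 5
Insert 86: R from 5 -> R from 21
Insert 98: R from 5 -> R from 21 -> R from 86
Insert 83: R from 5 -> R from 21 -> L from 86
Insert 96: R from 5 -> R from 21 -> R from 86 -> L from 98
Insert 58: R from 5 -> R from 21 -> L from 86 -> L from 83

In-order: [5, 21, 58, 83, 86, 96, 98]


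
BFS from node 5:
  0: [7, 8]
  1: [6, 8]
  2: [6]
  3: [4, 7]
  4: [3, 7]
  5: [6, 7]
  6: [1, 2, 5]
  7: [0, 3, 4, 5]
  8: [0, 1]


Visit 5, enqueue [6, 7]
Visit 6, enqueue [1, 2]
Visit 7, enqueue [0, 3, 4]
Visit 1, enqueue [8]
Visit 2, enqueue []
Visit 0, enqueue []
Visit 3, enqueue []
Visit 4, enqueue []
Visit 8, enqueue []

BFS order: [5, 6, 7, 1, 2, 0, 3, 4, 8]


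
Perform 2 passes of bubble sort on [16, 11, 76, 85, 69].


Initial: [16, 11, 76, 85, 69]
Pass 1: [11, 16, 76, 69, 85] (2 swaps)
Pass 2: [11, 16, 69, 76, 85] (1 swaps)

After 2 passes: [11, 16, 69, 76, 85]


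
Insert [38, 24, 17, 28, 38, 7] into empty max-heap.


Insert 38: [38]
Insert 24: [38, 24]
Insert 17: [38, 24, 17]
Insert 28: [38, 28, 17, 24]
Insert 38: [38, 38, 17, 24, 28]
Insert 7: [38, 38, 17, 24, 28, 7]

Final heap: [38, 38, 17, 24, 28, 7]


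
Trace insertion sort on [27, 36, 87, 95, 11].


Initial: [27, 36, 87, 95, 11]
Insert 36: [27, 36, 87, 95, 11]
Insert 87: [27, 36, 87, 95, 11]
Insert 95: [27, 36, 87, 95, 11]
Insert 11: [11, 27, 36, 87, 95]

Sorted: [11, 27, 36, 87, 95]


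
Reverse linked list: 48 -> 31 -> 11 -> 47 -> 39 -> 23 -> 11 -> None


Step 1: curr=48, set curr.next=prev(None) | reversed so far: 48
Step 2: curr=31, set curr.next=prev(48) | reversed so far: 31 -> 48
Step 3: curr=11, set curr.next=prev(31) | reversed so far: 11 -> 31 -> 48
Step 4: curr=47, set curr.next=prev(11) | reversed so far: 47 -> 11 -> 31 -> 48
Step 5: curr=39, set curr.next=prev(47) | reversed so far: 39 -> 47 -> 11 -> 31 -> 48
Step 6: curr=23, set curr.next=prev(39) | reversed so far: 23 -> 39 -> 47 -> 11 -> 31 -> 48
Step 7: curr=11, set curr.next=prev(23) | reversed so far: 11 -> 23 -> 39 -> 47 -> 11 -> 31 -> 48

11 -> 23 -> 39 -> 47 -> 11 -> 31 -> 48 -> None


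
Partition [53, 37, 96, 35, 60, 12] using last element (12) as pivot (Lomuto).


Pivot: 12
Place pivot at 0: [12, 37, 96, 35, 60, 53]

Partitioned: [12, 37, 96, 35, 60, 53]


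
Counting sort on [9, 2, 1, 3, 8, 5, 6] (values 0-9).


Input: [9, 2, 1, 3, 8, 5, 6]
Counts: [0, 1, 1, 1, 0, 1, 1, 0, 1, 1]

Sorted: [1, 2, 3, 5, 6, 8, 9]


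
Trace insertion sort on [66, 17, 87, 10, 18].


Initial: [66, 17, 87, 10, 18]
Insert 17: [17, 66, 87, 10, 18]
Insert 87: [17, 66, 87, 10, 18]
Insert 10: [10, 17, 66, 87, 18]
Insert 18: [10, 17, 18, 66, 87]

Sorted: [10, 17, 18, 66, 87]


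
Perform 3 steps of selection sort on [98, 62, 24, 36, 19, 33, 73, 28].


Initial: [98, 62, 24, 36, 19, 33, 73, 28]
Step 1: min=19 at 4
  Swap: [19, 62, 24, 36, 98, 33, 73, 28]
Step 2: min=24 at 2
  Swap: [19, 24, 62, 36, 98, 33, 73, 28]
Step 3: min=28 at 7
  Swap: [19, 24, 28, 36, 98, 33, 73, 62]

After 3 steps: [19, 24, 28, 36, 98, 33, 73, 62]


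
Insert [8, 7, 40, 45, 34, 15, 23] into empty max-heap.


Insert 8: [8]
Insert 7: [8, 7]
Insert 40: [40, 7, 8]
Insert 45: [45, 40, 8, 7]
Insert 34: [45, 40, 8, 7, 34]
Insert 15: [45, 40, 15, 7, 34, 8]
Insert 23: [45, 40, 23, 7, 34, 8, 15]

Final heap: [45, 40, 23, 7, 34, 8, 15]


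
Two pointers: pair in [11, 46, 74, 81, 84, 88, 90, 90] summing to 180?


lo=0(11)+hi=7(90)=101
lo=1(46)+hi=7(90)=136
lo=2(74)+hi=7(90)=164
lo=3(81)+hi=7(90)=171
lo=4(84)+hi=7(90)=174
lo=5(88)+hi=7(90)=178
lo=6(90)+hi=7(90)=180

Yes: 90+90=180


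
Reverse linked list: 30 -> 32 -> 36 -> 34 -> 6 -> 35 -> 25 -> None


Step 1: curr=30, set curr.next=prev(None) | reversed so far: 30
Step 2: curr=32, set curr.next=prev(30) | reversed so far: 32 -> 30
Step 3: curr=36, set curr.next=prev(32) | reversed so far: 36 -> 32 -> 30
Step 4: curr=34, set curr.next=prev(36) | reversed so far: 34 -> 36 -> 32 -> 30
Step 5: curr=6, set curr.next=prev(34) | reversed so far: 6 -> 34 -> 36 -> 32 -> 30
Step 6: curr=35, set curr.next=prev(6) | reversed so far: 35 -> 6 -> 34 -> 36 -> 32 -> 30
Step 7: curr=25, set curr.next=prev(35) | reversed so far: 25 -> 35 -> 6 -> 34 -> 36 -> 32 -> 30

25 -> 35 -> 6 -> 34 -> 36 -> 32 -> 30 -> None


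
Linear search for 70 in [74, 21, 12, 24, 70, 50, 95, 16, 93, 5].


i=0: 74!=70
i=1: 21!=70
i=2: 12!=70
i=3: 24!=70
i=4: 70==70 found!

Found at 4, 5 comps


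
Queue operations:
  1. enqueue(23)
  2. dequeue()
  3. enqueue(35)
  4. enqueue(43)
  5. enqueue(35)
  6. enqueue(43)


enqueue(23) -> [23]
dequeue()->23, []
enqueue(35) -> [35]
enqueue(43) -> [35, 43]
enqueue(35) -> [35, 43, 35]
enqueue(43) -> [35, 43, 35, 43]

Final queue: [35, 43, 35, 43]


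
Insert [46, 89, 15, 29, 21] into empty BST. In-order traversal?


Insert 46: root
Insert 89: R from 46
Insert 15: L from 46
Insert 29: L from 46 -> R from 15
Insert 21: L from 46 -> R from 15 -> L from 29

In-order: [15, 21, 29, 46, 89]


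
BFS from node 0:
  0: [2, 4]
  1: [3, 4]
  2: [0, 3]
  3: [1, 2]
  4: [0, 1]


Visit 0, enqueue [2, 4]
Visit 2, enqueue [3]
Visit 4, enqueue [1]
Visit 3, enqueue []
Visit 1, enqueue []

BFS order: [0, 2, 4, 3, 1]


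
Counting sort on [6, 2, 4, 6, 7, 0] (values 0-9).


Input: [6, 2, 4, 6, 7, 0]
Counts: [1, 0, 1, 0, 1, 0, 2, 1, 0, 0]

Sorted: [0, 2, 4, 6, 6, 7]


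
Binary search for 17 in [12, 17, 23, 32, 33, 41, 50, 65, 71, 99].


Step 1: lo=0, hi=9, mid=4, val=33
Step 2: lo=0, hi=3, mid=1, val=17

Found at index 1


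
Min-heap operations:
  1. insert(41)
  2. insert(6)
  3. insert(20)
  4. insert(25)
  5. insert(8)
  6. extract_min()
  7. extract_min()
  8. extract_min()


insert(41) -> [41]
insert(6) -> [6, 41]
insert(20) -> [6, 41, 20]
insert(25) -> [6, 25, 20, 41]
insert(8) -> [6, 8, 20, 41, 25]
extract_min()->6, [8, 25, 20, 41]
extract_min()->8, [20, 25, 41]
extract_min()->20, [25, 41]

Final heap: [25, 41]


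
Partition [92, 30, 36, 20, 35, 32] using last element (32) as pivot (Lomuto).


Pivot: 32
  30 <= 32: swap -> [30, 92, 36, 20, 35, 32]
  20 <= 32: swap -> [30, 20, 36, 92, 35, 32]
Place pivot at 2: [30, 20, 32, 92, 35, 36]

Partitioned: [30, 20, 32, 92, 35, 36]


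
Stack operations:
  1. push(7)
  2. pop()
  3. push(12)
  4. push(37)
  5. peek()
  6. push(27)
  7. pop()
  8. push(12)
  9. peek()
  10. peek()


push(7) -> [7]
pop()->7, []
push(12) -> [12]
push(37) -> [12, 37]
peek()->37
push(27) -> [12, 37, 27]
pop()->27, [12, 37]
push(12) -> [12, 37, 12]
peek()->12
peek()->12

Final stack: [12, 37, 12]


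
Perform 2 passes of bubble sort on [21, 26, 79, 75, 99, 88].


Initial: [21, 26, 79, 75, 99, 88]
Pass 1: [21, 26, 75, 79, 88, 99] (2 swaps)
Pass 2: [21, 26, 75, 79, 88, 99] (0 swaps)

After 2 passes: [21, 26, 75, 79, 88, 99]


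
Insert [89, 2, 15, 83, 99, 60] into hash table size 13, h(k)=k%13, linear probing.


Insert 89: h=11 -> slot 11
Insert 2: h=2 -> slot 2
Insert 15: h=2, 1 probes -> slot 3
Insert 83: h=5 -> slot 5
Insert 99: h=8 -> slot 8
Insert 60: h=8, 1 probes -> slot 9

Table: [None, None, 2, 15, None, 83, None, None, 99, 60, None, 89, None]
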